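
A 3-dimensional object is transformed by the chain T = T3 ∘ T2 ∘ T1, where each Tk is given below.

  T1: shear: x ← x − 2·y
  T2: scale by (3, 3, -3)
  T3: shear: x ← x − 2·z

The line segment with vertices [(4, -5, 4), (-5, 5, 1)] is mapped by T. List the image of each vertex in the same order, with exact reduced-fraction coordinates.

T1 shear: x ← x − 2·y: (4, -5, 4) → (14, -5, 4); (-5, 5, 1) → (-15, 5, 1)
T2 scale by (3, 3, -3): (14, -5, 4) → (42, -15, -12); (-15, 5, 1) → (-45, 15, -3)
T3 shear: x ← x − 2·z: (42, -15, -12) → (66, -15, -12); (-45, 15, -3) → (-39, 15, -3)

image vertices: (66, -15, -12), (-39, 15, -3)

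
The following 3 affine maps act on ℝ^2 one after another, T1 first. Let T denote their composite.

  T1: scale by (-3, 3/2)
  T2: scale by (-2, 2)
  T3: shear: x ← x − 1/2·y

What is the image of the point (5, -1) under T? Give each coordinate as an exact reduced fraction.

T(p) = (63/2, -3)

T1 scale by (-3, 3/2): (5, -1) → (-15, -3/2)
T2 scale by (-2, 2): (-15, -3/2) → (30, -3)
T3 shear: x ← x − 1/2·y: (30, -3) → (63/2, -3)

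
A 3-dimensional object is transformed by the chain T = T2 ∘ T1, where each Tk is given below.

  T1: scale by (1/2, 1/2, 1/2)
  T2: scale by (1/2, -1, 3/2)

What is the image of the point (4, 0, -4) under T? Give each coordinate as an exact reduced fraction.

T(p) = (1, 0, -3)

T1 scale by (1/2, 1/2, 1/2): (4, 0, -4) → (2, 0, -2)
T2 scale by (1/2, -1, 3/2): (2, 0, -2) → (1, 0, -3)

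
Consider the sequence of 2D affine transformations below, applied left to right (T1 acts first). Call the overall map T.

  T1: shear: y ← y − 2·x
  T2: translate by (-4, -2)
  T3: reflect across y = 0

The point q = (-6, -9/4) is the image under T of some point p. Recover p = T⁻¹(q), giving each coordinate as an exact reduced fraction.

p = (-2, 1/4)

T1 = [1 0 0; -2 1 0; 0 0 1]
T2·T1 = [1 0 -4; -2 1 -2; 0 0 1]
T3·…·T1 = [1 0 -4; 2 -1 2; 0 0 1]
det M = -1; M⁻¹ = [1 0 4; 2 -1 10; 0 0 1]
M⁻¹ · (-6, -9/4)ᵀ = (-2, 1/4)ᵀ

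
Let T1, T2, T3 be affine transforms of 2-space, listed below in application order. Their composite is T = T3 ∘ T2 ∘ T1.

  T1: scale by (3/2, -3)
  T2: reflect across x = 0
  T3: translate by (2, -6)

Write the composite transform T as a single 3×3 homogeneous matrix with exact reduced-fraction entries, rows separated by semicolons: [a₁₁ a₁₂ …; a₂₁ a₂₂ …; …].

T1 = [3/2 0 0; 0 -3 0; 0 0 1]
T2·T1 = [-3/2 0 0; 0 -3 0; 0 0 1]
T3·…·T1 = [-3/2 0 2; 0 -3 -6; 0 0 1]

T = [-3/2 0 2; 0 -3 -6; 0 0 1]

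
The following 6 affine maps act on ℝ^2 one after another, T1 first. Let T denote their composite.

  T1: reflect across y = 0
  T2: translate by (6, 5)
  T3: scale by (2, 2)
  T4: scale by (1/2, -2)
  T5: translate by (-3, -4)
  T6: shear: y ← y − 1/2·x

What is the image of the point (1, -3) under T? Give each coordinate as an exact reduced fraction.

T(p) = (4, -38)

T1 reflect across y = 0: (1, -3) → (1, 3)
T2 translate by (6, 5): (1, 3) → (7, 8)
T3 scale by (2, 2): (7, 8) → (14, 16)
T4 scale by (1/2, -2): (14, 16) → (7, -32)
T5 translate by (-3, -4): (7, -32) → (4, -36)
T6 shear: y ← y − 1/2·x: (4, -36) → (4, -38)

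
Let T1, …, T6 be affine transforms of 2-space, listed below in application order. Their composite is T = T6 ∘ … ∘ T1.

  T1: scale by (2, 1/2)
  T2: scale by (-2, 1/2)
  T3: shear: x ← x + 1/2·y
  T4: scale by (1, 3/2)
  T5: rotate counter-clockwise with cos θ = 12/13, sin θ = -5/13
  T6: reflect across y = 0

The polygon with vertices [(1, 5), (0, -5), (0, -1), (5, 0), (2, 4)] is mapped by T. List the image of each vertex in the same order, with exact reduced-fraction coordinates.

T1 scale by (2, 1/2): (1, 5) → (2, 5/2); (0, -5) → (0, -5/2); (0, -1) → (0, -1/2); (5, 0) → (10, 0); (2, 4) → (4, 2)
T2 scale by (-2, 1/2): (2, 5/2) → (-4, 5/4); (0, -5/2) → (0, -5/4); (0, -1/2) → (0, -1/4); (10, 0) → (-20, 0); (4, 2) → (-8, 1)
T3 shear: x ← x + 1/2·y: (-4, 5/4) → (-27/8, 5/4); (0, -5/4) → (-5/8, -5/4); (0, -1/4) → (-1/8, -1/4); (-20, 0) → (-20, 0); (-8, 1) → (-15/2, 1)
T4 scale by (1, 3/2): (-27/8, 5/4) → (-27/8, 15/8); (-5/8, -5/4) → (-5/8, -15/8); (-1/8, -1/4) → (-1/8, -3/8); (-20, 0) → (-20, 0); (-15/2, 1) → (-15/2, 3/2)
T5 rotate counter-clockwise with cos θ = 12/13, sin θ = -5/13: (-27/8, 15/8) → (-249/104, 315/104); (-5/8, -15/8) → (-135/104, -155/104); (-1/8, -3/8) → (-27/104, -31/104); (-20, 0) → (-240/13, 100/13); (-15/2, 3/2) → (-165/26, 111/26)
T6 reflect across y = 0: (-249/104, 315/104) → (-249/104, -315/104); (-135/104, -155/104) → (-135/104, 155/104); (-27/104, -31/104) → (-27/104, 31/104); (-240/13, 100/13) → (-240/13, -100/13); (-165/26, 111/26) → (-165/26, -111/26)

image vertices: (-249/104, -315/104), (-135/104, 155/104), (-27/104, 31/104), (-240/13, -100/13), (-165/26, -111/26)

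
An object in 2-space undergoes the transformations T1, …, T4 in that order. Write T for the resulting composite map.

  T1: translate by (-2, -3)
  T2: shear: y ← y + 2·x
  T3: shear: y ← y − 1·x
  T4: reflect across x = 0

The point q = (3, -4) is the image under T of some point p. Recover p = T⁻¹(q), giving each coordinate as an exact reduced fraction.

T1 = [1 0 -2; 0 1 -3; 0 0 1]
T2·T1 = [1 0 -2; 2 1 -7; 0 0 1]
T3·…·T1 = [1 0 -2; 1 1 -5; 0 0 1]
T4·…·T1 = [-1 0 2; 1 1 -5; 0 0 1]
det M = -1; M⁻¹ = [-1 0 2; 1 1 3; 0 0 1]
M⁻¹ · (3, -4)ᵀ = (-1, 2)ᵀ

p = (-1, 2)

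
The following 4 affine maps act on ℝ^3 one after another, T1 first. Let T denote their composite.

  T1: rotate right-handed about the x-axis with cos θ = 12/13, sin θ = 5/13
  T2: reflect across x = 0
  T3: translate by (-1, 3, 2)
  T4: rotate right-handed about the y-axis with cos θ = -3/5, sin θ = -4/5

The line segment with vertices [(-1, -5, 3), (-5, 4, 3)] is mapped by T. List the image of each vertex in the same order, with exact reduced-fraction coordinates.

T1 rotate right-handed about the x-axis with cos θ = 12/13, sin θ = 5/13: (-1, -5, 3) → (-1, -75/13, 11/13); (-5, 4, 3) → (-5, 33/13, 56/13)
T2 reflect across x = 0: (-1, -75/13, 11/13) → (1, -75/13, 11/13); (-5, 33/13, 56/13) → (5, 33/13, 56/13)
T3 translate by (-1, 3, 2): (1, -75/13, 11/13) → (0, -36/13, 37/13); (5, 33/13, 56/13) → (4, 72/13, 82/13)
T4 rotate right-handed about the y-axis with cos θ = -3/5, sin θ = -4/5: (0, -36/13, 37/13) → (-148/65, -36/13, -111/65); (4, 72/13, 82/13) → (-484/65, 72/13, -38/65)

image vertices: (-148/65, -36/13, -111/65), (-484/65, 72/13, -38/65)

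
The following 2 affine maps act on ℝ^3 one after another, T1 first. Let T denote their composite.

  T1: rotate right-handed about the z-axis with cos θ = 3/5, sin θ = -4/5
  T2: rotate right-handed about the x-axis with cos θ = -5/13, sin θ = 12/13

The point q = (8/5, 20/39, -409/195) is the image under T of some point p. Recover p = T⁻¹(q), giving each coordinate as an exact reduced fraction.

p = (8/3, 0, 1/3)

T1 = [3/5 4/5 0 0; -4/5 3/5 0 0; 0 0 1 0; 0 0 0 1]
T2·T1 = [3/5 4/5 0 0; 4/13 -3/13 -12/13 0; -48/65 36/65 -5/13 0; 0 0 0 1]
det M = 1; M⁻¹ = [3/5 4/13 -48/65 0; 4/5 -3/13 36/65 0; 0 -12/13 -5/13 0; 0 0 0 1]
M⁻¹ · (8/5, 20/39, -409/195)ᵀ = (8/3, 0, 1/3)ᵀ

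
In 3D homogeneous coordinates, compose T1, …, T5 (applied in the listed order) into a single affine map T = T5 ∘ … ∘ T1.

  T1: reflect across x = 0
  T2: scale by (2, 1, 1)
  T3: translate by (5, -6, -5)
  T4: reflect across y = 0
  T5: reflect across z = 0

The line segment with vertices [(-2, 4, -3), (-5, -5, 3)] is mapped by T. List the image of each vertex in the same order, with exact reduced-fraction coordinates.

T1 reflect across x = 0: (-2, 4, -3) → (2, 4, -3); (-5, -5, 3) → (5, -5, 3)
T2 scale by (2, 1, 1): (2, 4, -3) → (4, 4, -3); (5, -5, 3) → (10, -5, 3)
T3 translate by (5, -6, -5): (4, 4, -3) → (9, -2, -8); (10, -5, 3) → (15, -11, -2)
T4 reflect across y = 0: (9, -2, -8) → (9, 2, -8); (15, -11, -2) → (15, 11, -2)
T5 reflect across z = 0: (9, 2, -8) → (9, 2, 8); (15, 11, -2) → (15, 11, 2)

image vertices: (9, 2, 8), (15, 11, 2)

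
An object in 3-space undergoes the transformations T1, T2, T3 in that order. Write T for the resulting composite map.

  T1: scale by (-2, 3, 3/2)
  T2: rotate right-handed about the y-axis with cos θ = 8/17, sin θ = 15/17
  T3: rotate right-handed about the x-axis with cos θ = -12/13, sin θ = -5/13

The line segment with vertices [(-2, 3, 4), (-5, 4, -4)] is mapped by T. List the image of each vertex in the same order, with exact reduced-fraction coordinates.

T1 scale by (-2, 3, 3/2): (-2, 3, 4) → (4, 9, 6); (-5, 4, -4) → (10, 12, -6)
T2 rotate right-handed about the y-axis with cos θ = 8/17, sin θ = 15/17: (4, 9, 6) → (122/17, 9, -12/17); (10, 12, -6) → (-10/17, 12, -198/17)
T3 rotate right-handed about the x-axis with cos θ = -12/13, sin θ = -5/13: (122/17, 9, -12/17) → (122/17, -1896/221, -621/221); (-10/17, 12, -198/17) → (-10/17, -3438/221, 1356/221)

image vertices: (122/17, -1896/221, -621/221), (-10/17, -3438/221, 1356/221)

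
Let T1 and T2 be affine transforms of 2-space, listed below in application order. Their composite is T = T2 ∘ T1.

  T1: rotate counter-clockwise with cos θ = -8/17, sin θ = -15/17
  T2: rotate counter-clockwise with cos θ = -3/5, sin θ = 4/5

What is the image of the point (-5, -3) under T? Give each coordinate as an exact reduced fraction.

T1 rotate counter-clockwise with cos θ = -8/17, sin θ = -15/17: (-5, -3) → (-5/17, 99/17)
T2 rotate counter-clockwise with cos θ = -3/5, sin θ = 4/5: (-5/17, 99/17) → (-381/85, -317/85)

T(p) = (-381/85, -317/85)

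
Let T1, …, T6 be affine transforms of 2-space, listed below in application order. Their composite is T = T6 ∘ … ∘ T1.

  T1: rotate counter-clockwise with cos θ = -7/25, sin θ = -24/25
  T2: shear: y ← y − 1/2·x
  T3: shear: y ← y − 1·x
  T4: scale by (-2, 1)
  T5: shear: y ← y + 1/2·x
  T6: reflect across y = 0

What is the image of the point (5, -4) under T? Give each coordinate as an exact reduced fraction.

T(p) = (262/25, -471/50)

T1 rotate counter-clockwise with cos θ = -7/25, sin θ = -24/25: (5, -4) → (-131/25, -92/25)
T2 shear: y ← y − 1/2·x: (-131/25, -92/25) → (-131/25, -53/50)
T3 shear: y ← y − 1·x: (-131/25, -53/50) → (-131/25, 209/50)
T4 scale by (-2, 1): (-131/25, 209/50) → (262/25, 209/50)
T5 shear: y ← y + 1/2·x: (262/25, 209/50) → (262/25, 471/50)
T6 reflect across y = 0: (262/25, 471/50) → (262/25, -471/50)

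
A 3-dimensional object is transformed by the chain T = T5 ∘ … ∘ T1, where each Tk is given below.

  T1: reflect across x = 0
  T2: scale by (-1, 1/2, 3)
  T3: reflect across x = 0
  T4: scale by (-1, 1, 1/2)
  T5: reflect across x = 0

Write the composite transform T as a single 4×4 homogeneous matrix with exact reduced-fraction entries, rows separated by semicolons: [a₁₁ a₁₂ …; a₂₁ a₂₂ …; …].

T1 = [-1 0 0 0; 0 1 0 0; 0 0 1 0; 0 0 0 1]
T2·T1 = [1 0 0 0; 0 1/2 0 0; 0 0 3 0; 0 0 0 1]
T3·…·T1 = [-1 0 0 0; 0 1/2 0 0; 0 0 3 0; 0 0 0 1]
T4·…·T1 = [1 0 0 0; 0 1/2 0 0; 0 0 3/2 0; 0 0 0 1]
T5·…·T1 = [-1 0 0 0; 0 1/2 0 0; 0 0 3/2 0; 0 0 0 1]

T = [-1 0 0 0; 0 1/2 0 0; 0 0 3/2 0; 0 0 0 1]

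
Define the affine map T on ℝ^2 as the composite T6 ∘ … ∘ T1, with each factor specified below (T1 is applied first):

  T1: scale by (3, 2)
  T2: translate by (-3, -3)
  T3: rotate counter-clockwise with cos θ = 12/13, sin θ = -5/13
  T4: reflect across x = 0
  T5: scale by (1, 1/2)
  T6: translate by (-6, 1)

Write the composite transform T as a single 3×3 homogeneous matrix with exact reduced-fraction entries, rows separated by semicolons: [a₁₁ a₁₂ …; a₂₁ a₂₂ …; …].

T1 = [3 0 0; 0 2 0; 0 0 1]
T2·T1 = [3 0 -3; 0 2 -3; 0 0 1]
T3·…·T1 = [36/13 10/13 -51/13; -15/13 24/13 -21/13; 0 0 1]
T4·…·T1 = [-36/13 -10/13 51/13; -15/13 24/13 -21/13; 0 0 1]
T5·…·T1 = [-36/13 -10/13 51/13; -15/26 12/13 -21/26; 0 0 1]
T6·…·T1 = [-36/13 -10/13 -27/13; -15/26 12/13 5/26; 0 0 1]

T = [-36/13 -10/13 -27/13; -15/26 12/13 5/26; 0 0 1]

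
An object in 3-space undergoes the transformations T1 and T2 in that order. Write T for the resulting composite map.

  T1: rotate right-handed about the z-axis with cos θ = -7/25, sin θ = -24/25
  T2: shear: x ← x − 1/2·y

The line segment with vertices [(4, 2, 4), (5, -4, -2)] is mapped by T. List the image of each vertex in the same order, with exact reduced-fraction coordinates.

T1 rotate right-handed about the z-axis with cos θ = -7/25, sin θ = -24/25: (4, 2, 4) → (4/5, -22/5, 4); (5, -4, -2) → (-131/25, -92/25, -2)
T2 shear: x ← x − 1/2·y: (4/5, -22/5, 4) → (3, -22/5, 4); (-131/25, -92/25, -2) → (-17/5, -92/25, -2)

image vertices: (3, -22/5, 4), (-17/5, -92/25, -2)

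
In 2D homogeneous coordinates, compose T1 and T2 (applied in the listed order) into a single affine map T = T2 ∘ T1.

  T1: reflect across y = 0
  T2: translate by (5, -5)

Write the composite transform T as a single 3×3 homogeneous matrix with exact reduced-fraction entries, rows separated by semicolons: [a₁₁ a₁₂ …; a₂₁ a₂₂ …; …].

T = [1 0 5; 0 -1 -5; 0 0 1]

T1 = [1 0 0; 0 -1 0; 0 0 1]
T2·T1 = [1 0 5; 0 -1 -5; 0 0 1]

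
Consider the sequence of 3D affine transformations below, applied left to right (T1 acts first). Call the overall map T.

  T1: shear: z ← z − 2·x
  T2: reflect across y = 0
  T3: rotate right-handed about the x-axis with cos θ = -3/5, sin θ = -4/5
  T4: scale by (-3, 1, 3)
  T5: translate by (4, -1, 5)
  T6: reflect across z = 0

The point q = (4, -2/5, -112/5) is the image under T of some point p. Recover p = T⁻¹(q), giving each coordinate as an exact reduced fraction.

p = (0, 5, -3)

T1 = [1 0 0 0; 0 1 0 0; -2 0 1 0; 0 0 0 1]
T2·T1 = [1 0 0 0; 0 -1 0 0; -2 0 1 0; 0 0 0 1]
T3·…·T1 = [1 0 0 0; -8/5 3/5 4/5 0; 6/5 4/5 -3/5 0; 0 0 0 1]
T4·…·T1 = [-3 0 0 0; -8/5 3/5 4/5 0; 18/5 12/5 -9/5 0; 0 0 0 1]
T5·…·T1 = [-3 0 0 4; -8/5 3/5 4/5 -1; 18/5 12/5 -9/5 5; 0 0 0 1]
T6·…·T1 = [-3 0 0 4; -8/5 3/5 4/5 -1; -18/5 -12/5 9/5 -5; 0 0 0 1]
det M = -9; M⁻¹ = [-1/3 0 0 4/3; 0 3/5 -4/15 -11/15; -2/3 4/5 1/5 67/15; 0 0 0 1]
M⁻¹ · (4, -2/5, -112/5)ᵀ = (0, 5, -3)ᵀ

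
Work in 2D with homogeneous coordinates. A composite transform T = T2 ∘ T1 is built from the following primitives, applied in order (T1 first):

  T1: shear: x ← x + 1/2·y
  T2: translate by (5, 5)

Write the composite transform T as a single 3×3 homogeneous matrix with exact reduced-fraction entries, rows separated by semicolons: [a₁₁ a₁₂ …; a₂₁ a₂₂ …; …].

T1 = [1 1/2 0; 0 1 0; 0 0 1]
T2·T1 = [1 1/2 5; 0 1 5; 0 0 1]

T = [1 1/2 5; 0 1 5; 0 0 1]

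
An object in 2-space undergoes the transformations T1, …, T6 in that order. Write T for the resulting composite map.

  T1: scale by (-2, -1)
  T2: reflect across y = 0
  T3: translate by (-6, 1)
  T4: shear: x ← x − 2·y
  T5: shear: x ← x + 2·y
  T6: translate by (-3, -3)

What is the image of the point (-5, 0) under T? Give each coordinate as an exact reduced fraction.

T(p) = (1, -2)

T1 scale by (-2, -1): (-5, 0) → (10, 0)
T2 reflect across y = 0: (10, 0) → (10, 0)
T3 translate by (-6, 1): (10, 0) → (4, 1)
T4 shear: x ← x − 2·y: (4, 1) → (2, 1)
T5 shear: x ← x + 2·y: (2, 1) → (4, 1)
T6 translate by (-3, -3): (4, 1) → (1, -2)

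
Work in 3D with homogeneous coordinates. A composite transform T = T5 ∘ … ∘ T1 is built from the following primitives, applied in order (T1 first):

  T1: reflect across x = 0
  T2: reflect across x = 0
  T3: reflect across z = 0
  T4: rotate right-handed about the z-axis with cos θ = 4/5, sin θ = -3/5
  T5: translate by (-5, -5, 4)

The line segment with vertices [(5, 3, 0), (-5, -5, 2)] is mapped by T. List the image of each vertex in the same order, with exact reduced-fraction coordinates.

T1 reflect across x = 0: (5, 3, 0) → (-5, 3, 0); (-5, -5, 2) → (5, -5, 2)
T2 reflect across x = 0: (-5, 3, 0) → (5, 3, 0); (5, -5, 2) → (-5, -5, 2)
T3 reflect across z = 0: (5, 3, 0) → (5, 3, 0); (-5, -5, 2) → (-5, -5, -2)
T4 rotate right-handed about the z-axis with cos θ = 4/5, sin θ = -3/5: (5, 3, 0) → (29/5, -3/5, 0); (-5, -5, -2) → (-7, -1, -2)
T5 translate by (-5, -5, 4): (29/5, -3/5, 0) → (4/5, -28/5, 4); (-7, -1, -2) → (-12, -6, 2)

image vertices: (4/5, -28/5, 4), (-12, -6, 2)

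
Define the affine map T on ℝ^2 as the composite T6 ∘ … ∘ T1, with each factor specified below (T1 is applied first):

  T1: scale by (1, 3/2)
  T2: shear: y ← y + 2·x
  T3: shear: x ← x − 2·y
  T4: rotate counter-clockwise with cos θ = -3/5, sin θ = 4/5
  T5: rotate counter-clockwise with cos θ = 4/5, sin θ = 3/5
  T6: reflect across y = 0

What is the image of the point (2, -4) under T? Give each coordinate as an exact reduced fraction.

T1 scale by (1, 3/2): (2, -4) → (2, -6)
T2 shear: y ← y + 2·x: (2, -6) → (2, -2)
T3 shear: x ← x − 2·y: (2, -2) → (6, -2)
T4 rotate counter-clockwise with cos θ = -3/5, sin θ = 4/5: (6, -2) → (-2, 6)
T5 rotate counter-clockwise with cos θ = 4/5, sin θ = 3/5: (-2, 6) → (-26/5, 18/5)
T6 reflect across y = 0: (-26/5, 18/5) → (-26/5, -18/5)

T(p) = (-26/5, -18/5)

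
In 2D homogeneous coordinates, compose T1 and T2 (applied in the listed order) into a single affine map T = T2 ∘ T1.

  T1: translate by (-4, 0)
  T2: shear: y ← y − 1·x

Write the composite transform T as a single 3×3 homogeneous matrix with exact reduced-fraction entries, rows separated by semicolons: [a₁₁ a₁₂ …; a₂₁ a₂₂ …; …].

T1 = [1 0 -4; 0 1 0; 0 0 1]
T2·T1 = [1 0 -4; -1 1 4; 0 0 1]

T = [1 0 -4; -1 1 4; 0 0 1]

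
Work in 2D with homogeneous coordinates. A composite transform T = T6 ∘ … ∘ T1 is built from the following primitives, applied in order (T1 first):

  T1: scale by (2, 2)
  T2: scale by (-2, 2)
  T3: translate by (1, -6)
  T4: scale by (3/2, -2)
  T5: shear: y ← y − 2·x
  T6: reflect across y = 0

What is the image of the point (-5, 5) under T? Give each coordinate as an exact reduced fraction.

T1 scale by (2, 2): (-5, 5) → (-10, 10)
T2 scale by (-2, 2): (-10, 10) → (20, 20)
T3 translate by (1, -6): (20, 20) → (21, 14)
T4 scale by (3/2, -2): (21, 14) → (63/2, -28)
T5 shear: y ← y − 2·x: (63/2, -28) → (63/2, -91)
T6 reflect across y = 0: (63/2, -91) → (63/2, 91)

T(p) = (63/2, 91)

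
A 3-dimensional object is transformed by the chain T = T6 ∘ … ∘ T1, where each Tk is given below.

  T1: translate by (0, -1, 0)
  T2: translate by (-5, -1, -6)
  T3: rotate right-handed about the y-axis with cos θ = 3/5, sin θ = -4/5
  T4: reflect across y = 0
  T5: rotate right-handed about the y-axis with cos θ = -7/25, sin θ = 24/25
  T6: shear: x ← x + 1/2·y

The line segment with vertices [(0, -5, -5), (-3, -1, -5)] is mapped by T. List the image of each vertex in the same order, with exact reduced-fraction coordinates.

T1 translate by (0, -1, 0): (0, -5, -5) → (0, -6, -5); (-3, -1, -5) → (-3, -2, -5)
T2 translate by (-5, -1, -6): (0, -6, -5) → (-5, -7, -11); (-3, -2, -5) → (-8, -3, -11)
T3 rotate right-handed about the y-axis with cos θ = 3/5, sin θ = -4/5: (-5, -7, -11) → (29/5, -7, -53/5); (-8, -3, -11) → (4, -3, -13)
T4 reflect across y = 0: (29/5, -7, -53/5) → (29/5, 7, -53/5); (4, -3, -13) → (4, 3, -13)
T5 rotate right-handed about the y-axis with cos θ = -7/25, sin θ = 24/25: (29/5, 7, -53/5) → (-59/5, 7, -13/5); (4, 3, -13) → (-68/5, 3, -1/5)
T6 shear: x ← x + 1/2·y: (-59/5, 7, -13/5) → (-83/10, 7, -13/5); (-68/5, 3, -1/5) → (-121/10, 3, -1/5)

image vertices: (-83/10, 7, -13/5), (-121/10, 3, -1/5)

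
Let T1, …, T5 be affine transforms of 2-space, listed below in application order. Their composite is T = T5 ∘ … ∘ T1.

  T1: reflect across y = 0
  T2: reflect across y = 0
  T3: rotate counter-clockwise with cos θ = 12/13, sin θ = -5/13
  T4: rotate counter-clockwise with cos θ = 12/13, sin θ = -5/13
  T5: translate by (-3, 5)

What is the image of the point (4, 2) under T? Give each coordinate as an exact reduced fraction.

T1 reflect across y = 0: (4, 2) → (4, -2)
T2 reflect across y = 0: (4, -2) → (4, 2)
T3 rotate counter-clockwise with cos θ = 12/13, sin θ = -5/13: (4, 2) → (58/13, 4/13)
T4 rotate counter-clockwise with cos θ = 12/13, sin θ = -5/13: (58/13, 4/13) → (716/169, -242/169)
T5 translate by (-3, 5): (716/169, -242/169) → (209/169, 603/169)

T(p) = (209/169, 603/169)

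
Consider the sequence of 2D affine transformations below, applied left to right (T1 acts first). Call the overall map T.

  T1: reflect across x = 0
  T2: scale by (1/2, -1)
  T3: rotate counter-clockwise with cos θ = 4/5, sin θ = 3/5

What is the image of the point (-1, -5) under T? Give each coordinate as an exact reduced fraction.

T(p) = (-13/5, 43/10)

T1 reflect across x = 0: (-1, -5) → (1, -5)
T2 scale by (1/2, -1): (1, -5) → (1/2, 5)
T3 rotate counter-clockwise with cos θ = 4/5, sin θ = 3/5: (1/2, 5) → (-13/5, 43/10)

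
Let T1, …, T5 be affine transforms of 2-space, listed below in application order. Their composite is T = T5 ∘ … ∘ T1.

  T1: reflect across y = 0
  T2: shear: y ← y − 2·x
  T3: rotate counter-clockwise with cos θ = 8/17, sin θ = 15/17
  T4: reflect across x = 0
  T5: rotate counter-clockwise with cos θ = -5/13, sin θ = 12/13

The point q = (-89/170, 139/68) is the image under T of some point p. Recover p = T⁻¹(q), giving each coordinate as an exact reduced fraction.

p = (-5/4, 4/5)

T1 = [1 0 0; 0 -1 0; 0 0 1]
T2·T1 = [1 0 0; -2 -1 0; 0 0 1]
T3·…·T1 = [38/17 15/17 0; -1/17 -8/17 0; 0 0 1]
T4·…·T1 = [-38/17 -15/17 0; -1/17 -8/17 0; 0 0 1]
T5·…·T1 = [202/221 171/221 0; -451/221 -140/221 0; 0 0 1]
det M = 1; M⁻¹ = [-140/221 -171/221 0; 451/221 202/221 0; 0 0 1]
M⁻¹ · (-89/170, 139/68)ᵀ = (-5/4, 4/5)ᵀ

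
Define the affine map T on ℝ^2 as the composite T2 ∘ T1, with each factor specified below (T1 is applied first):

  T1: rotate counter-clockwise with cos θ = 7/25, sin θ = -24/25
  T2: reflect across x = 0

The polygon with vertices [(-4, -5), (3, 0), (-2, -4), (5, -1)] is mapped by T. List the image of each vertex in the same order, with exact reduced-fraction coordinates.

image vertices: (148/25, 61/25), (-21/25, -72/25), (22/5, 4/5), (-11/25, -127/25)

T1 rotate counter-clockwise with cos θ = 7/25, sin θ = -24/25: (-4, -5) → (-148/25, 61/25); (3, 0) → (21/25, -72/25); (-2, -4) → (-22/5, 4/5); (5, -1) → (11/25, -127/25)
T2 reflect across x = 0: (-148/25, 61/25) → (148/25, 61/25); (21/25, -72/25) → (-21/25, -72/25); (-22/5, 4/5) → (22/5, 4/5); (11/25, -127/25) → (-11/25, -127/25)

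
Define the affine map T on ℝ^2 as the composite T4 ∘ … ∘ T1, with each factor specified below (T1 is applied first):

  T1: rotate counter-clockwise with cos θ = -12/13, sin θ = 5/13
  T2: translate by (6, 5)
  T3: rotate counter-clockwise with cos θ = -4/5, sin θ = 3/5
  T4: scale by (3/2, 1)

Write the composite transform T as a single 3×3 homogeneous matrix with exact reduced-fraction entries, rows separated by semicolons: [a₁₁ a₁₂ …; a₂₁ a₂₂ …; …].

T = [99/130 84/65 -117/10; -56/65 33/65 -2/5; 0 0 1]

T1 = [-12/13 -5/13 0; 5/13 -12/13 0; 0 0 1]
T2·T1 = [-12/13 -5/13 6; 5/13 -12/13 5; 0 0 1]
T3·…·T1 = [33/65 56/65 -39/5; -56/65 33/65 -2/5; 0 0 1]
T4·…·T1 = [99/130 84/65 -117/10; -56/65 33/65 -2/5; 0 0 1]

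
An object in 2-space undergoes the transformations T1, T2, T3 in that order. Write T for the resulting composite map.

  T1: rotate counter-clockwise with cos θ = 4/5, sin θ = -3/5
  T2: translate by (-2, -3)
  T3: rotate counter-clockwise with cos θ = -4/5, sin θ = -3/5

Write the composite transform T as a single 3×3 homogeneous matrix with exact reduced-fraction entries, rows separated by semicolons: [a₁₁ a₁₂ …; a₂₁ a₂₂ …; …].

T1 = [4/5 3/5 0; -3/5 4/5 0; 0 0 1]
T2·T1 = [4/5 3/5 -2; -3/5 4/5 -3; 0 0 1]
T3·…·T1 = [-1 0 -1/5; 0 -1 18/5; 0 0 1]

T = [-1 0 -1/5; 0 -1 18/5; 0 0 1]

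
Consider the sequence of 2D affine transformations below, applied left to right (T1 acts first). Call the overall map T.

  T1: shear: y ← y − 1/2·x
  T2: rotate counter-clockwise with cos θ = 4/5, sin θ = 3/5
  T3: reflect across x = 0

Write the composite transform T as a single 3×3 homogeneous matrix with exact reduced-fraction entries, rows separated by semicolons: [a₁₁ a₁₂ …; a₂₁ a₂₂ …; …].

T = [-11/10 3/5 0; 1/5 4/5 0; 0 0 1]

T1 = [1 0 0; -1/2 1 0; 0 0 1]
T2·T1 = [11/10 -3/5 0; 1/5 4/5 0; 0 0 1]
T3·…·T1 = [-11/10 3/5 0; 1/5 4/5 0; 0 0 1]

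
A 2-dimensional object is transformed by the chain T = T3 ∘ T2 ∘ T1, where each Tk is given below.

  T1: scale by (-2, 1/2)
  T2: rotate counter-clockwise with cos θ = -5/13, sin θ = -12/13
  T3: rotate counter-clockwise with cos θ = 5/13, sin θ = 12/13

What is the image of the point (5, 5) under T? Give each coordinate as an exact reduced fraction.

T1 scale by (-2, 1/2): (5, 5) → (-10, 5/2)
T2 rotate counter-clockwise with cos θ = -5/13, sin θ = -12/13: (-10, 5/2) → (80/13, 215/26)
T3 rotate counter-clockwise with cos θ = 5/13, sin θ = 12/13: (80/13, 215/26) → (-890/169, 2995/338)

T(p) = (-890/169, 2995/338)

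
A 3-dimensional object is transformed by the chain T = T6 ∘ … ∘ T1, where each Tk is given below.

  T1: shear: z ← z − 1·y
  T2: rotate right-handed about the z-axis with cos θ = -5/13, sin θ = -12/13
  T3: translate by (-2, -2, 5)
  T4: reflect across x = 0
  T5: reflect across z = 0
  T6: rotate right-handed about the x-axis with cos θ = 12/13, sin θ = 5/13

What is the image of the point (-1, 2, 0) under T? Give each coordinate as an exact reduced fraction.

T1 shear: z ← z − 1·y: (-1, 2, 0) → (-1, 2, -2)
T2 rotate right-handed about the z-axis with cos θ = -5/13, sin θ = -12/13: (-1, 2, -2) → (29/13, 2/13, -2)
T3 translate by (-2, -2, 5): (29/13, 2/13, -2) → (3/13, -24/13, 3)
T4 reflect across x = 0: (3/13, -24/13, 3) → (-3/13, -24/13, 3)
T5 reflect across z = 0: (-3/13, -24/13, 3) → (-3/13, -24/13, -3)
T6 rotate right-handed about the x-axis with cos θ = 12/13, sin θ = 5/13: (-3/13, -24/13, -3) → (-3/13, -93/169, -588/169)

T(p) = (-3/13, -93/169, -588/169)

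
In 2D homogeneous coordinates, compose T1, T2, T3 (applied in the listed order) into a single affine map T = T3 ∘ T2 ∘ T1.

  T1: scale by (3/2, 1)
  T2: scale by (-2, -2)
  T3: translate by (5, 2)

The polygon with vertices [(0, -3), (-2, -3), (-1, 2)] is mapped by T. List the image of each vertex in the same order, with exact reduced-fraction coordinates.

T1 scale by (3/2, 1): (0, -3) → (0, -3); (-2, -3) → (-3, -3); (-1, 2) → (-3/2, 2)
T2 scale by (-2, -2): (0, -3) → (0, 6); (-3, -3) → (6, 6); (-3/2, 2) → (3, -4)
T3 translate by (5, 2): (0, 6) → (5, 8); (6, 6) → (11, 8); (3, -4) → (8, -2)

image vertices: (5, 8), (11, 8), (8, -2)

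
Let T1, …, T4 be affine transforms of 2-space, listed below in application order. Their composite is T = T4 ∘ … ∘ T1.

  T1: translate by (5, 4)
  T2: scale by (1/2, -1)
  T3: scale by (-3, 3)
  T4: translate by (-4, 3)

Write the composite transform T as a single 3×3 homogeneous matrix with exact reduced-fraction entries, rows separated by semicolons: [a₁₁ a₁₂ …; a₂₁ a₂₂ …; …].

T = [-3/2 0 -23/2; 0 -3 -9; 0 0 1]

T1 = [1 0 5; 0 1 4; 0 0 1]
T2·T1 = [1/2 0 5/2; 0 -1 -4; 0 0 1]
T3·…·T1 = [-3/2 0 -15/2; 0 -3 -12; 0 0 1]
T4·…·T1 = [-3/2 0 -23/2; 0 -3 -9; 0 0 1]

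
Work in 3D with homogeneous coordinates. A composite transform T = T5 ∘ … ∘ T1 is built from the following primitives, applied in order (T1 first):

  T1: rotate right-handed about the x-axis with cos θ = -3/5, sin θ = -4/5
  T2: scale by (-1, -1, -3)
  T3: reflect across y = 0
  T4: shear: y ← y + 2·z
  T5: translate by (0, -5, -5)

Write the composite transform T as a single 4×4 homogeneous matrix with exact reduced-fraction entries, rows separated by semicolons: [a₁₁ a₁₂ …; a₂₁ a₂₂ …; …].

T1 = [1 0 0 0; 0 -3/5 4/5 0; 0 -4/5 -3/5 0; 0 0 0 1]
T2·T1 = [-1 0 0 0; 0 3/5 -4/5 0; 0 12/5 9/5 0; 0 0 0 1]
T3·…·T1 = [-1 0 0 0; 0 -3/5 4/5 0; 0 12/5 9/5 0; 0 0 0 1]
T4·…·T1 = [-1 0 0 0; 0 21/5 22/5 0; 0 12/5 9/5 0; 0 0 0 1]
T5·…·T1 = [-1 0 0 0; 0 21/5 22/5 -5; 0 12/5 9/5 -5; 0 0 0 1]

T = [-1 0 0 0; 0 21/5 22/5 -5; 0 12/5 9/5 -5; 0 0 0 1]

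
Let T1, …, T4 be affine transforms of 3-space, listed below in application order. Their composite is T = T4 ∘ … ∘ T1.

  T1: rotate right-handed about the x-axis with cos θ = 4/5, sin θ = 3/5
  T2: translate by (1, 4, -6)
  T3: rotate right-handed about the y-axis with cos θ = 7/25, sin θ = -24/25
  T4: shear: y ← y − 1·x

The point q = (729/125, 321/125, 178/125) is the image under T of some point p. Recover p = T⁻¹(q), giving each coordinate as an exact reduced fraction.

T1 = [1 0 0 0; 0 4/5 -3/5 0; 0 3/5 4/5 0; 0 0 0 1]
T2·T1 = [1 0 0 1; 0 4/5 -3/5 4; 0 3/5 4/5 -6; 0 0 0 1]
T3·…·T1 = [7/25 -72/125 -96/125 151/25; 0 4/5 -3/5 4; 24/25 21/125 28/125 -18/25; 0 0 0 1]
T4·…·T1 = [7/25 -72/125 -96/125 151/25; -7/25 172/125 21/125 -51/25; 24/25 21/125 28/125 -18/25; 0 0 0 1]
det M = 1; M⁻¹ = [7/25 0 24/25 -1; 28/125 4/5 21/125 2/5; -171/125 -3/5 28/125 36/5; 0 0 0 1]
M⁻¹ · (729/125, 321/125, 178/125)ᵀ = (2, 4, -2)ᵀ

p = (2, 4, -2)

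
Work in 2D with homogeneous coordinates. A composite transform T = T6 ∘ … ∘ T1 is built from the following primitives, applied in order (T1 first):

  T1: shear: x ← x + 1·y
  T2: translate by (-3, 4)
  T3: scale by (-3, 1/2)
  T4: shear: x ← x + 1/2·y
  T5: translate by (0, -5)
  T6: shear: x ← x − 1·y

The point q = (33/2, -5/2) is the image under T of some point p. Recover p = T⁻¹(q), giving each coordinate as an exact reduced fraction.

p = (-9/4, 1)

T1 = [1 1 0; 0 1 0; 0 0 1]
T2·T1 = [1 1 -3; 0 1 4; 0 0 1]
T3·…·T1 = [-3 -3 9; 0 1/2 2; 0 0 1]
T4·…·T1 = [-3 -11/4 10; 0 1/2 2; 0 0 1]
T5·…·T1 = [-3 -11/4 10; 0 1/2 -3; 0 0 1]
T6·…·T1 = [-3 -13/4 13; 0 1/2 -3; 0 0 1]
det M = -3/2; M⁻¹ = [-1/3 -13/6 -13/6; 0 2 6; 0 0 1]
M⁻¹ · (33/2, -5/2)ᵀ = (-9/4, 1)ᵀ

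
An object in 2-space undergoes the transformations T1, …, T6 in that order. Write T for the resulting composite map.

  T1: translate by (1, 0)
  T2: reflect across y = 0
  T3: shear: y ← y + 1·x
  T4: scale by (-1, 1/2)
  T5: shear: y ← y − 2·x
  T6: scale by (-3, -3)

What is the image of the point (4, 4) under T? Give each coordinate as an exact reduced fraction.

T1 translate by (1, 0): (4, 4) → (5, 4)
T2 reflect across y = 0: (5, 4) → (5, -4)
T3 shear: y ← y + 1·x: (5, -4) → (5, 1)
T4 scale by (-1, 1/2): (5, 1) → (-5, 1/2)
T5 shear: y ← y − 2·x: (-5, 1/2) → (-5, 21/2)
T6 scale by (-3, -3): (-5, 21/2) → (15, -63/2)

T(p) = (15, -63/2)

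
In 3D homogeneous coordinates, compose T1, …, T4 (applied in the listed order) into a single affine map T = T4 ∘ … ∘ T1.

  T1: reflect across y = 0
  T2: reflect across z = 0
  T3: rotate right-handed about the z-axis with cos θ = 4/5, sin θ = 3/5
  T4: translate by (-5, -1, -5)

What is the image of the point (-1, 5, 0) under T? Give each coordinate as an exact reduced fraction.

T(p) = (-14/5, -28/5, -5)

T1 reflect across y = 0: (-1, 5, 0) → (-1, -5, 0)
T2 reflect across z = 0: (-1, -5, 0) → (-1, -5, 0)
T3 rotate right-handed about the z-axis with cos θ = 4/5, sin θ = 3/5: (-1, -5, 0) → (11/5, -23/5, 0)
T4 translate by (-5, -1, -5): (11/5, -23/5, 0) → (-14/5, -28/5, -5)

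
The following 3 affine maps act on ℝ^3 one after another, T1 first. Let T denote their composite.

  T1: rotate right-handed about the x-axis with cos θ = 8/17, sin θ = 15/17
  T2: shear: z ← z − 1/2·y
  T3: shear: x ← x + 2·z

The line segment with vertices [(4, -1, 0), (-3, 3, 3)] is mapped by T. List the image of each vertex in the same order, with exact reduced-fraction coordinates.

T1 rotate right-handed about the x-axis with cos θ = 8/17, sin θ = 15/17: (4, -1, 0) → (4, -8/17, -15/17); (-3, 3, 3) → (-3, -21/17, 69/17)
T2 shear: z ← z − 1/2·y: (4, -8/17, -15/17) → (4, -8/17, -11/17); (-3, -21/17, 69/17) → (-3, -21/17, 159/34)
T3 shear: x ← x + 2·z: (4, -8/17, -11/17) → (46/17, -8/17, -11/17); (-3, -21/17, 159/34) → (108/17, -21/17, 159/34)

image vertices: (46/17, -8/17, -11/17), (108/17, -21/17, 159/34)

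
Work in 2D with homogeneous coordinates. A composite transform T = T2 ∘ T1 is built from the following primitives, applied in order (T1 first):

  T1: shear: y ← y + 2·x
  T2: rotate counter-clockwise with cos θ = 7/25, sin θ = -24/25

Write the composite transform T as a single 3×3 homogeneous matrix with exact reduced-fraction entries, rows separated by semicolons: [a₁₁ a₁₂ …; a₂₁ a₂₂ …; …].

T1 = [1 0 0; 2 1 0; 0 0 1]
T2·T1 = [11/5 24/25 0; -2/5 7/25 0; 0 0 1]

T = [11/5 24/25 0; -2/5 7/25 0; 0 0 1]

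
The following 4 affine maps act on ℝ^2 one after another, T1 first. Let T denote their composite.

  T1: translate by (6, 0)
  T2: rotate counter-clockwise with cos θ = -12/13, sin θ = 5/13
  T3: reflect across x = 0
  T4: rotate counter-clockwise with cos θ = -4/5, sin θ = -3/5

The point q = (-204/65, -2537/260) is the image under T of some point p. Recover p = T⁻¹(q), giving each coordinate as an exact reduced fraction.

T1 = [1 0 6; 0 1 0; 0 0 1]
T2·T1 = [-12/13 -5/13 -72/13; 5/13 -12/13 30/13; 0 0 1]
T3·…·T1 = [12/13 5/13 72/13; 5/13 -12/13 30/13; 0 0 1]
T4·…·T1 = [-33/65 -56/65 -198/65; -56/65 33/65 -336/65; 0 0 1]
det M = -1; M⁻¹ = [-33/65 -56/65 -6; -56/65 33/65 0; 0 0 1]
M⁻¹ · (-204/65, -2537/260)ᵀ = (4, -9/4)ᵀ

p = (4, -9/4)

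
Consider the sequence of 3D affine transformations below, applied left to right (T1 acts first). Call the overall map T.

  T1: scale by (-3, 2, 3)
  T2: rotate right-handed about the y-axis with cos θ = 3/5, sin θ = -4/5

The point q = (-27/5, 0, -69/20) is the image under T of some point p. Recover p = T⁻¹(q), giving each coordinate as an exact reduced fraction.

T1 = [-3 0 0 0; 0 2 0 0; 0 0 3 0; 0 0 0 1]
T2·T1 = [-9/5 0 -12/5 0; 0 2 0 0; -12/5 0 9/5 0; 0 0 0 1]
det M = -18; M⁻¹ = [-1/5 0 -4/15 0; 0 1/2 0 0; -4/15 0 1/5 0; 0 0 0 1]
M⁻¹ · (-27/5, 0, -69/20)ᵀ = (2, 0, 3/4)ᵀ

p = (2, 0, 3/4)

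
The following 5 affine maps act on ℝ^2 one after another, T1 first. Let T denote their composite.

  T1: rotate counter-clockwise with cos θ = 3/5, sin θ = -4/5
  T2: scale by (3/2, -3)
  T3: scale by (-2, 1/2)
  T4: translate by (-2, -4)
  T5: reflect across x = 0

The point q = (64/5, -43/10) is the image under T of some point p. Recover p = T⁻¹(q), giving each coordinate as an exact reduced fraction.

T1 = [3/5 4/5 0; -4/5 3/5 0; 0 0 1]
T2·T1 = [9/10 6/5 0; 12/5 -9/5 0; 0 0 1]
T3·…·T1 = [-9/5 -12/5 0; 6/5 -9/10 0; 0 0 1]
T4·…·T1 = [-9/5 -12/5 -2; 6/5 -9/10 -4; 0 0 1]
T5·…·T1 = [9/5 12/5 2; 6/5 -9/10 -4; 0 0 1]
det M = -9/2; M⁻¹ = [1/5 8/15 26/15; 4/15 -2/5 -32/15; 0 0 1]
M⁻¹ · (64/5, -43/10)ᵀ = (2, 3)ᵀ

p = (2, 3)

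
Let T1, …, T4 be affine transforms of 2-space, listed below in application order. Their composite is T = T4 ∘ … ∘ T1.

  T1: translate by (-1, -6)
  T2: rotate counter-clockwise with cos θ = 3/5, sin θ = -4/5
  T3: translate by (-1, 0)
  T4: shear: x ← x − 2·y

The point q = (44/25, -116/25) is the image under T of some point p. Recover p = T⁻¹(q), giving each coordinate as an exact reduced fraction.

p = (4/5, -2)

T1 = [1 0 -1; 0 1 -6; 0 0 1]
T2·T1 = [3/5 4/5 -27/5; -4/5 3/5 -14/5; 0 0 1]
T3·…·T1 = [3/5 4/5 -32/5; -4/5 3/5 -14/5; 0 0 1]
T4·…·T1 = [11/5 -2/5 -4/5; -4/5 3/5 -14/5; 0 0 1]
det M = 1; M⁻¹ = [3/5 2/5 8/5; 4/5 11/5 34/5; 0 0 1]
M⁻¹ · (44/25, -116/25)ᵀ = (4/5, -2)ᵀ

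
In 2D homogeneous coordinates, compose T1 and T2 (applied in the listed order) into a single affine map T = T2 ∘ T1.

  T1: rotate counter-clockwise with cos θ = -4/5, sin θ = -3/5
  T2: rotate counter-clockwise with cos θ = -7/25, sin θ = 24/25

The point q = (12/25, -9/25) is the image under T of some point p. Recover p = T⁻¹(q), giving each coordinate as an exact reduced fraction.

p = (3/5, 0)

T1 = [-4/5 3/5 0; -3/5 -4/5 0; 0 0 1]
T2·T1 = [4/5 3/5 0; -3/5 4/5 0; 0 0 1]
det M = 1; M⁻¹ = [4/5 -3/5 0; 3/5 4/5 0; 0 0 1]
M⁻¹ · (12/25, -9/25)ᵀ = (3/5, 0)ᵀ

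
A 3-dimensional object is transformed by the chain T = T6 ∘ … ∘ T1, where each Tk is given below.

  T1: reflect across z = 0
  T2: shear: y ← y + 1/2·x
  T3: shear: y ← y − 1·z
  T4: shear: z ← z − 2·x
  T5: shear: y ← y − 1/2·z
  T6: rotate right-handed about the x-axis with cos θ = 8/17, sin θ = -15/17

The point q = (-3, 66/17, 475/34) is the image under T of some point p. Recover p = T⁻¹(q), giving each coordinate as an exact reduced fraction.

p = (-3, 0, -4)

T1 = [1 0 0 0; 0 1 0 0; 0 0 -1 0; 0 0 0 1]
T2·T1 = [1 0 0 0; 1/2 1 0 0; 0 0 -1 0; 0 0 0 1]
T3·…·T1 = [1 0 0 0; 1/2 1 1 0; 0 0 -1 0; 0 0 0 1]
T4·…·T1 = [1 0 0 0; 1/2 1 1 0; -2 0 -1 0; 0 0 0 1]
T5·…·T1 = [1 0 0 0; 3/2 1 3/2 0; -2 0 -1 0; 0 0 0 1]
T6·…·T1 = [1 0 0 0; -18/17 8/17 -3/17 0; -77/34 -15/17 -61/34 0; 0 0 0 1]
det M = -1; M⁻¹ = [1 0 0 0; 3/2 61/34 -3/17 0; -2 -15/17 -8/17 0; 0 0 0 1]
M⁻¹ · (-3, 66/17, 475/34)ᵀ = (-3, 0, -4)ᵀ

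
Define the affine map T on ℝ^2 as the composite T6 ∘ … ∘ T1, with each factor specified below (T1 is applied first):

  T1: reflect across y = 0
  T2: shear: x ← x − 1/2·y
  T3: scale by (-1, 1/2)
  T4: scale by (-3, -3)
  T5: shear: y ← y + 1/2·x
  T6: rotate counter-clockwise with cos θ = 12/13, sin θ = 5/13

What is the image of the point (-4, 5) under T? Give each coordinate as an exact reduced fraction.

T1 reflect across y = 0: (-4, 5) → (-4, -5)
T2 shear: x ← x − 1/2·y: (-4, -5) → (-3/2, -5)
T3 scale by (-1, 1/2): (-3/2, -5) → (3/2, -5/2)
T4 scale by (-3, -3): (3/2, -5/2) → (-9/2, 15/2)
T5 shear: y ← y + 1/2·x: (-9/2, 15/2) → (-9/2, 21/4)
T6 rotate counter-clockwise with cos θ = 12/13, sin θ = 5/13: (-9/2, 21/4) → (-321/52, 81/26)

T(p) = (-321/52, 81/26)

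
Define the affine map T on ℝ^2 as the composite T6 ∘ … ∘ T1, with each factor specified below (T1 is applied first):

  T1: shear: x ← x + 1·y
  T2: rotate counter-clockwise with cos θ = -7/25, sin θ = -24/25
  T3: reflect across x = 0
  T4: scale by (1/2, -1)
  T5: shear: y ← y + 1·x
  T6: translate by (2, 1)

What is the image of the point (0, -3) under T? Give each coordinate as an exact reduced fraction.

T1 shear: x ← x + 1·y: (0, -3) → (-3, -3)
T2 rotate counter-clockwise with cos θ = -7/25, sin θ = -24/25: (-3, -3) → (-51/25, 93/25)
T3 reflect across x = 0: (-51/25, 93/25) → (51/25, 93/25)
T4 scale by (1/2, -1): (51/25, 93/25) → (51/50, -93/25)
T5 shear: y ← y + 1·x: (51/50, -93/25) → (51/50, -27/10)
T6 translate by (2, 1): (51/50, -27/10) → (151/50, -17/10)

T(p) = (151/50, -17/10)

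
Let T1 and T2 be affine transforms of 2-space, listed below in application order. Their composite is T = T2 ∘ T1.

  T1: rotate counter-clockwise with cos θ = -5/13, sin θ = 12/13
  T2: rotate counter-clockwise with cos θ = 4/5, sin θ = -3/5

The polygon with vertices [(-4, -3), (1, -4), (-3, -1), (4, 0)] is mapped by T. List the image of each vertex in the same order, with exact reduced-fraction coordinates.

T1 rotate counter-clockwise with cos θ = -5/13, sin θ = 12/13: (-4, -3) → (56/13, -33/13); (1, -4) → (43/13, 32/13); (-3, -1) → (27/13, -31/13); (4, 0) → (-20/13, 48/13)
T2 rotate counter-clockwise with cos θ = 4/5, sin θ = -3/5: (56/13, -33/13) → (25/13, -60/13); (43/13, 32/13) → (268/65, -1/65); (27/13, -31/13) → (3/13, -41/13); (-20/13, 48/13) → (64/65, 252/65)

image vertices: (25/13, -60/13), (268/65, -1/65), (3/13, -41/13), (64/65, 252/65)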